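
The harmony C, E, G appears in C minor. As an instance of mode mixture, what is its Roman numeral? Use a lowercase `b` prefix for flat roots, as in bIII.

I

C is scale degree 1 in C minor. C–E–G is a major chord — the form found in C major, not the diatonic i (Cm). Borrowed into C minor it is written I.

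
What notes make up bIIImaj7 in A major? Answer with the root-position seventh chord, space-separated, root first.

C E G B

The root of bIIImaj7 is the lowered 3rd degree: C# becomes C. Stacking thirds in A minor on C gives C–E–G–B.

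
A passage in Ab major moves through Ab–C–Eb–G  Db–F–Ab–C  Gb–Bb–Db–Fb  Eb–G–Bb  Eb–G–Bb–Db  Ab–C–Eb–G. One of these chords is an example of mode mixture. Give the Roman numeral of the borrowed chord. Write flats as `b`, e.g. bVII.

bVII7

The diatonic triads in Ab major are Ab, Bbm, Cm, Db, Eb, Fm, Gdim. Of the given chords, Ab–C–Eb–G = Abmaj7, Db–F–Ab–C = Dbmaj7, Eb–G–Bb = Eb and Eb–G–Bb–Db = Eb7 are diatonic. Gb–Bb–Db–Fb doesn't fit — on degree 7 Ab major would have Gdim (vii°). Gb7 is the degree-7 chord of Ab minor, so it is the borrowed bVII7.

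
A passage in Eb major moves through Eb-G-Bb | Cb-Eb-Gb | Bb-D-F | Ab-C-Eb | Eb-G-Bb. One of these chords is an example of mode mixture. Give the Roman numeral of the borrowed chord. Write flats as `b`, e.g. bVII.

bVI

Eb major has the diatonic set Eb, Fm, Gm, Ab, Bb, Cm, Ddim. Eb–G–Bb = Eb, Bb–D–F = Bb and Ab–C–Eb = Ab are all diatonic. Cb–Eb–Gb doesn't fit — on degree 6 Eb major would have Cm (vi). Cb is the degree-6 chord of Eb minor, so it is the borrowed bVI.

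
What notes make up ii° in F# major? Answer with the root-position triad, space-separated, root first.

The root, G#, is scale degree 2 — the same note in F# major and F# minor; only the chord quality changes. Stacking thirds in F# minor on G# gives G#–B–D.

G# B D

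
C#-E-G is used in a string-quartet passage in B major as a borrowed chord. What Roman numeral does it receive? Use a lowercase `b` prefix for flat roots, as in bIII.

The root C# is the diatonic 2nd degree of B major; the borrowing shows in the chord quality. C#–E–G is a diminished chord — the form found in B minor, not the diatonic ii (C#m). Borrowed into B major it is written ii°.

ii°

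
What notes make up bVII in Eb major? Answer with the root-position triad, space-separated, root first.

Db F Ab

Scale degree 7 in Eb major is D. bVII uses the lowered form, Db, taken from Eb minor. In Eb minor the chord on Db is Db–F–Ab.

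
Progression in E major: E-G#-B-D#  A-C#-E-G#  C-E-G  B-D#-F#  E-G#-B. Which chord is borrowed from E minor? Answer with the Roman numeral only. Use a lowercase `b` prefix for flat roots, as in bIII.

bVI

The diatonic triads in E major are E, F#m, G#m, A, B, C#m, D#dim. E–G#–B–D# = Emaj7, A–C#–E–G# = Amaj7, B–D#–F# = B and E–G#–B = E all belong to that set. C–E–G is not: scale degree 6 in E major carries C#m (vi). In E minor the chord on that degree is C, so here it functions as bVI, borrowed from the parallel minor.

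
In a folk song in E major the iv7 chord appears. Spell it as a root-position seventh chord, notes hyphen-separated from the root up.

iv7 is built on scale degree 4, which is A in both E major and its parallel. Stacking thirds in E minor on A gives A–C–E–G.

A-C-E-G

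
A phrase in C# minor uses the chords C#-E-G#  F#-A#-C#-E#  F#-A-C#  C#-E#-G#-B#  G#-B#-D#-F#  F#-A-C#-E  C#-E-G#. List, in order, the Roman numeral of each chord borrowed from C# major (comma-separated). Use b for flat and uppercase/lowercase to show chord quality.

C# minor has the diatonic set C#m, D#dim, E, F#m, G#, A, B (with V from harmonic minor). C#–E–G# = C#m, F#–A–C# = F#m, G#–B#–D#–F# = G#7 and F#–A–C#–E = F#m7 are all diatonic. But F#–A#–C#–E# is foreign: the diatonic iv on degree 4 is F#m, whereas F#maj7 comes from C# major. It is labeled IVmaj7. C#–E#–G#–B# is not: scale degree 1 in C# minor carries C#m (i). In C# major the chord on that degree is C#maj7, so here it functions as Imaj7, borrowed from the parallel major.

IVmaj7, Imaj7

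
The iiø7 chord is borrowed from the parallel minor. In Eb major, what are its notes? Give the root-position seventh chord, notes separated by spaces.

F Ab Cb Eb

The root, F, is scale degree 2 — the same note in Eb major and Eb minor; only the chord quality changes. Stacking thirds in Eb minor on F gives F–Ab–Cb–Eb.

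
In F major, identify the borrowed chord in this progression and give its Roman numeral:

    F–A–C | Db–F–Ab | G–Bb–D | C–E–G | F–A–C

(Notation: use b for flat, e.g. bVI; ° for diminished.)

bVI

In F major the diatonic chords are F, Gm, Am, Bb, C, Dm, Edim. F–A–C = F, G–Bb–D = Gm and C–E–G = C are all diatonic. Db–F–Ab doesn't fit — on degree 6 F major would have Dm (vi). Db is the degree-6 chord of F minor, so it is the borrowed bVI.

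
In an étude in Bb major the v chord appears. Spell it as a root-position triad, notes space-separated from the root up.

The root, F, is scale degree 5 — the same note in Bb major and Bb minor; only the chord quality changes. In Bb minor the chord on F is F–Ab–C.

F Ab C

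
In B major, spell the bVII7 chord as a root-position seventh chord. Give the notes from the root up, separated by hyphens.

A-C#-E-G

The root of bVII7 is the lowered 7th degree: A# becomes A. Stacking thirds in B minor on A gives A–C#–E–G.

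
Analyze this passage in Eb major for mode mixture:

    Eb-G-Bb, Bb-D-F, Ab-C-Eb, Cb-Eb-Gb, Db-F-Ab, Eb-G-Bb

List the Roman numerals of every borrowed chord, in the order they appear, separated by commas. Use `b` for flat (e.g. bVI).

bVI, bVII

In Eb major the diatonic chords are Eb, Fm, Gm, Ab, Bb, Cm, Ddim. Eb–G–Bb = Eb, Bb–D–F = Bb and Ab–C–Eb = Ab all belong to that set. But Cb–Eb–Gb is foreign: the diatonic vi on degree 6 is Cm, whereas Cb comes from Eb minor. It is labeled bVI. But Db–F–Ab is foreign: the diatonic vii° on degree 7 is Ddim, whereas Db comes from Eb minor. It is labeled bVII.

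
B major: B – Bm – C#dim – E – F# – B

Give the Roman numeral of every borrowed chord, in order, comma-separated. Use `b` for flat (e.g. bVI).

The diatonic triads in B major are B, C#m, D#m, E, F#, G#m, A#dim. Of the given chords, B, E and F# are diatonic. Bm (B–D–F#) is not: scale degree 1 in B major carries B (I). In B minor the chord on that degree is Bm, so here it functions as i, borrowed from the parallel minor. C#dim (C#–E–G) is not: scale degree 2 in B major carries C#m (ii). In B minor the chord on that degree is C#dim, so here it functions as ii°, borrowed from the parallel minor.

i, ii°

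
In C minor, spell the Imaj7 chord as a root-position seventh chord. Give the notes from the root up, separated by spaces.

C E G B

Imaj7 is built on scale degree 1, which is C in both C minor and its parallel. In C major the chord on C is C–E–G–B.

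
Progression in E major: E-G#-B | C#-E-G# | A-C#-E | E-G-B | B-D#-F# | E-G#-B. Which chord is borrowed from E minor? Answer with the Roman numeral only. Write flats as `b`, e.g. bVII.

In E major the diatonic chords are E, F#m, G#m, A, B, C#m, D#dim. Of the given chords, E–G#–B = E, C#–E–G# = C#m, A–C#–E = A and B–D#–F# = B are diatonic. E–G–B is not: scale degree 1 in E major carries E (I). In E minor the chord on that degree is Em, so here it functions as i, borrowed from the parallel minor.

i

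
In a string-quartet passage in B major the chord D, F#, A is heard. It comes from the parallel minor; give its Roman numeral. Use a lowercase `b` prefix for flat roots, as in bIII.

bIII

In B major scale degree 3 is D#; D is its lowered form, from B minor. Diatonically B major has D#m (iii) on that degree; D–F#–A is instead the major chord native to B minor, so it takes the label bIII.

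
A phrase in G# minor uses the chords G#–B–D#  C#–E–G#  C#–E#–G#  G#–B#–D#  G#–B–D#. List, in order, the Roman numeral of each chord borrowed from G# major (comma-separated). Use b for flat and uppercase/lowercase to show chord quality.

IV, I

The diatonic triads in G# minor (with V from harmonic minor) are G#m, A#dim, B, C#m, D#, E, F#. Of the given chords, G#–B–D# = G#m and C#–E–G# = C#m are diatonic. C#–E#–G# doesn't fit — on degree 4 G# minor would have C#m (iv). C# is the degree-4 chord of G# major, so it is the borrowed IV. G#–B#–D# is not: scale degree 1 in G# minor carries G#m (i). In G# major the chord on that degree is G#, so here it functions as I, borrowed from the parallel major.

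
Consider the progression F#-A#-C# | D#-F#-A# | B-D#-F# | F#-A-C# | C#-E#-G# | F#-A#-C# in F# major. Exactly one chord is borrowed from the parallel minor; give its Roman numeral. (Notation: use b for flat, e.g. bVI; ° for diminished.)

F# major has the diatonic set F#, G#m, A#m, B, C#, D#m, E#dim. F#–A#–C# = F#, D#–F#–A# = D#m, B–D#–F# = B and C#–E#–G# = C# all belong to that set. F#–A–C# is not: scale degree 1 in F# major carries F# (I). In F# minor the chord on that degree is F#m, so here it functions as i, borrowed from the parallel minor.

i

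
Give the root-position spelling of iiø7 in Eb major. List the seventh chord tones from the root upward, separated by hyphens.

iiø7 is built on scale degree 2, which is F in both Eb major and its parallel. Building the half-diminished-seventh chord from the parallel minor on F: F–Ab–Cb–Eb.

F-Ab-Cb-Eb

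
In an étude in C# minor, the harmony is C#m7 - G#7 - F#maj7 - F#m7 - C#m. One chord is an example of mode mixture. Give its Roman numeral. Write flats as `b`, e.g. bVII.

IVmaj7

C# minor has the diatonic set C#m, D#dim, E, F#m, G#, A, B (with V from harmonic minor). C#m7, G#7, F#m7 and C#m all belong to that set. F#maj7 (F#–A#–C#–E#) is not: scale degree 4 in C# minor carries F#m (iv). In C# major the chord on that degree is F#maj7, so here it functions as IVmaj7, borrowed from the parallel major.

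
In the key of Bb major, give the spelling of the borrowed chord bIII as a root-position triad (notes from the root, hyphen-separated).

bIII is built on the lowered scale degree 3. In Bb major degree 3 is D; lowered it becomes Db. Building the major chord from the parallel minor on Db: Db–F–Ab.

Db-F-Ab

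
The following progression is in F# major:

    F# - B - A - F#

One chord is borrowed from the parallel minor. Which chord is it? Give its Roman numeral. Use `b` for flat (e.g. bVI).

The diatonic triads in F# major are F#, G#m, A#m, B, C#, D#m, E#dim. F# and B both belong to that set. But A (A–C#–E) is foreign: the diatonic iii on degree 3 is A#m, whereas A comes from F# minor. It is labeled bIII.

bIII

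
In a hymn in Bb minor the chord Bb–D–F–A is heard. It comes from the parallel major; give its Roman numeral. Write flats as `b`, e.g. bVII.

The root Bb is the diatonic 1st degree of Bb minor; the borrowing shows in the chord quality. Bb–D–F–A is a major-seventh chord — the form found in Bb major, not the diatonic i (Bbm). Borrowed into Bb minor it is written Imaj7.

Imaj7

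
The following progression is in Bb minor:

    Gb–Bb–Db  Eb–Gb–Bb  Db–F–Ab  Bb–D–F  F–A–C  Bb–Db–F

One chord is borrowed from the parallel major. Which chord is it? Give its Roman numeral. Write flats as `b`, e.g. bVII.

I

Bb minor has the diatonic set Bbm, Cdim, Db, Ebm, F, Gb, Ab (with V from harmonic minor). Of the given chords, Gb–Bb–Db = Gb, Eb–Gb–Bb = Ebm, Db–F–Ab = Db, F–A–C = F and Bb–Db–F = Bbm are diatonic. But Bb–D–F is foreign: the diatonic i on degree 1 is Bbm, whereas Bb comes from Bb major. It is labeled I.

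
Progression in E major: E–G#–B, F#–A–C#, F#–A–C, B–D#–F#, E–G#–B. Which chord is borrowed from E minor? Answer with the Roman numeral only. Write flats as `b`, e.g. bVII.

ii°

In E major the diatonic chords are E, F#m, G#m, A, B, C#m, D#dim. E–G#–B = E, F#–A–C# = F#m and B–D#–F# = B are all diatonic. But F#–A–C is foreign: the diatonic ii on degree 2 is F#m, whereas F#dim comes from E minor. It is labeled ii°.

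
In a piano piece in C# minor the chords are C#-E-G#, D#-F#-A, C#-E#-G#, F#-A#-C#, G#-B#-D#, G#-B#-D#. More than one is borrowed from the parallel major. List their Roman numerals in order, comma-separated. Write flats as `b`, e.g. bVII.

The diatonic triads in C# minor (with V from harmonic minor) are C#m, D#dim, E, F#m, G#, A, B. C#–E–G# = C#m, D#–F#–A = D#dim and G#–B#–D# = G# are all diatonic. But C#–E#–G# is foreign: the diatonic i on degree 1 is C#m, whereas C# comes from C# major. It is labeled I. F#–A#–C# is not: scale degree 4 in C# minor carries F#m (iv). In C# major the chord on that degree is F#, so here it functions as IV, borrowed from the parallel major.

I, IV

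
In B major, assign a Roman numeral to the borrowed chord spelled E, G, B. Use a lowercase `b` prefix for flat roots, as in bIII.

iv

The root E is the diatonic 4th degree of B major; the borrowing shows in the chord quality. E–G–B is a minor chord — the form found in B minor, not the diatonic IV (E). Borrowed into B major it is written iv.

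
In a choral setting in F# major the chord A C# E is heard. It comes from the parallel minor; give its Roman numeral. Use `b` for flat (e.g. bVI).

In F# major scale degree 3 is A#; A is its lowered form, from F# minor. Diatonically F# major has A#m (iii) on that degree; A–C#–E is instead the major chord native to F# minor, so it takes the label bIII.

bIII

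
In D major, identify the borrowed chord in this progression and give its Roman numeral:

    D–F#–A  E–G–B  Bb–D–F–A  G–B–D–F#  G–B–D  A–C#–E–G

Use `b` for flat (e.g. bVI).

bVImaj7

In D major the diatonic chords are D, Em, F#m, G, A, Bm, C#dim. D–F#–A = D, E–G–B = Em, G–B–D–F# = Gmaj7, G–B–D = G and A–C#–E–G = A7 all belong to that set. Bb–D–F–A is not: scale degree 6 in D major carries Bm (vi). In D minor the chord on that degree is Bbmaj7, so here it functions as bVImaj7, borrowed from the parallel minor.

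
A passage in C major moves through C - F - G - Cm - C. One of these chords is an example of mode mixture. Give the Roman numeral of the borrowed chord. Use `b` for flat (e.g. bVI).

i

In C major the diatonic chords are C, Dm, Em, F, G, Am, Bdim. C, F and G all belong to that set. Cm (C–Eb–G) doesn't fit — on degree 1 C major would have C (I). Cm is the degree-1 chord of C minor, so it is the borrowed i.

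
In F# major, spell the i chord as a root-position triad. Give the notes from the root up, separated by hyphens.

F#-A-C#

i is built on scale degree 1, which is F# in both F# major and its parallel. Building the minor chord from the parallel minor on F#: F#–A–C#.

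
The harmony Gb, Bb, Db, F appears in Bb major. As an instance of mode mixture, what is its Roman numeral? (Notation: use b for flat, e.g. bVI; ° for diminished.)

The root Gb is the lowered 6th scale degree — diatonically Bb major has G there. Diatonically Bb major has Gm (vi) on that degree; Gb–Bb–Db–F is instead the major-seventh chord native to Bb minor, so it takes the label bVImaj7.

bVImaj7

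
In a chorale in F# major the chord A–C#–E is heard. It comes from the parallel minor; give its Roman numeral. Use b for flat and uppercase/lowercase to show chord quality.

bIII

The root A is the lowered 3rd scale degree — diatonically F# major has A# there. The diatonic chord on degree 3 would be A#m (iii), but A–C#–E is the major chord from F# minor. As a borrowed chord it is labeled bIII.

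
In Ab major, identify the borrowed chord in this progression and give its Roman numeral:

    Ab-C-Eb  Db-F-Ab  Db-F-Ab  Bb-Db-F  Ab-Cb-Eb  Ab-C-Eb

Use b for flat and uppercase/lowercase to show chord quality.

Ab major has the diatonic set Ab, Bbm, Cm, Db, Eb, Fm, Gdim. Of the given chords, Ab–C–Eb = Ab, Db–F–Ab = Db and Bb–Db–F = Bbm are diatonic. But Ab–Cb–Eb is foreign: the diatonic I on degree 1 is Ab, whereas Abm comes from Ab minor. It is labeled i.

i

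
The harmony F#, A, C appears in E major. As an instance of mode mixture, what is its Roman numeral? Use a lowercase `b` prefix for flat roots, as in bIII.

F# is scale degree 2 in E major. The diatonic chord on degree 2 would be F#m (ii), but F#–A–C is the diminished chord from E minor. As a borrowed chord it is labeled ii°.

ii°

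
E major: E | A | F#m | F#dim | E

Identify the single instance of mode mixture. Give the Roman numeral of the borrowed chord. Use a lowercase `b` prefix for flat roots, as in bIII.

E major has the diatonic set E, F#m, G#m, A, B, C#m, D#dim. E, A and F#m are all diatonic. F#dim (F#–A–C) is not: scale degree 2 in E major carries F#m (ii). In E minor the chord on that degree is F#dim, so here it functions as ii°, borrowed from the parallel minor.

ii°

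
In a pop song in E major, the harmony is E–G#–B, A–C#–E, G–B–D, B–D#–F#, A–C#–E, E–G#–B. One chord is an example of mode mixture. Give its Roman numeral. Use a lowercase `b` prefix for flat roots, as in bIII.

The diatonic triads in E major are E, F#m, G#m, A, B, C#m, D#dim. E–G#–B = E, A–C#–E = A and B–D#–F# = B all belong to that set. G–B–D doesn't fit — on degree 3 E major would have G#m (iii). G is the degree-3 chord of E minor, so it is the borrowed bIII.

bIII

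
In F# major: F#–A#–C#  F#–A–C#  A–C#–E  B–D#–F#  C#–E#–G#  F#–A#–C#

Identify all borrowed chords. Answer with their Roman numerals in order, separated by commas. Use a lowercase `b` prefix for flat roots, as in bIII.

i, bIII

The diatonic triads in F# major are F#, G#m, A#m, B, C#, D#m, E#dim. F#–A#–C# = F#, B–D#–F# = B and C#–E#–G# = C# are all diatonic. F#–A–C# doesn't fit — on degree 1 F# major would have F# (I). F#m is the degree-1 chord of F# minor, so it is the borrowed i. A–C#–E is not: scale degree 3 in F# major carries A#m (iii). In F# minor the chord on that degree is A, so here it functions as bIII, borrowed from the parallel minor.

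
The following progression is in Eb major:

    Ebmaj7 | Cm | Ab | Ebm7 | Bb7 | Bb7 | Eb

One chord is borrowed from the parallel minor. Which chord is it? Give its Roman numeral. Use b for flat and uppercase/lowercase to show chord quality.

i7

Eb major has the diatonic set Eb, Fm, Gm, Ab, Bb, Cm, Ddim. Of the given chords, Ebmaj7, Cm, Ab, Bb7 and Eb are diatonic. Ebm7 (Eb–Gb–Bb–Db) doesn't fit — on degree 1 Eb major would have Eb (I). Ebm7 is the degree-1 chord of Eb minor, so it is the borrowed i7.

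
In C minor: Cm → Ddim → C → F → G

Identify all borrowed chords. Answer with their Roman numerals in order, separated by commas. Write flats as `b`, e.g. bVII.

In C minor (with V from harmonic minor) the diatonic chords are Cm, Ddim, Eb, Fm, G, Ab, Bb. Cm, Ddim and G all belong to that set. C (C–E–G) is not: scale degree 1 in C minor carries Cm (i). In C major the chord on that degree is C, so here it functions as I, borrowed from the parallel major. But F (F–A–C) is foreign: the diatonic iv on degree 4 is Fm, whereas F comes from C major. It is labeled IV.

I, IV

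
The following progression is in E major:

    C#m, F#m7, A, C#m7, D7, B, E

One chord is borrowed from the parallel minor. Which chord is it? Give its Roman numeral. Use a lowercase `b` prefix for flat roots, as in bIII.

E major has the diatonic set E, F#m, G#m, A, B, C#m, D#dim. C#m, F#m7, A, C#m7, B and E are all diatonic. D7 (D–F#–A–C) doesn't fit — on degree 7 E major would have D#dim (vii°). D7 is the degree-7 chord of E minor, so it is the borrowed bVII7.

bVII7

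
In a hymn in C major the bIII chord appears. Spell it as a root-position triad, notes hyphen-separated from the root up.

The root of bIII is the lowered 3rd degree: E becomes Eb. Building the major chord from the parallel minor on Eb: Eb–G–Bb.

Eb-G-Bb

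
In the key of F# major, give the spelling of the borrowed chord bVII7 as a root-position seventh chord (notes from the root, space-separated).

The root of bVII7 is the lowered 7th degree: E# becomes E. Building the dominant-seventh chord from the parallel minor on E: E–G#–B–D.

E G# B D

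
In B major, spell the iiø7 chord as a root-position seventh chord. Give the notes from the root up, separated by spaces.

The root, C#, is scale degree 2 — the same note in B major and B minor; only the chord quality changes. Building the half-diminished-seventh chord from the parallel minor on C#: C#–E–G–B.

C# E G B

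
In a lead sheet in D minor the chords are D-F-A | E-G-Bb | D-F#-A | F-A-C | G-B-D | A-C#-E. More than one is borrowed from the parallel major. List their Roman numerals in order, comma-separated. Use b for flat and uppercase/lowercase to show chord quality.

The diatonic triads in D minor (with V from harmonic minor) are Dm, Edim, F, Gm, A, Bb, C. Of the given chords, D–F–A = Dm, E–G–Bb = Edim, F–A–C = F and A–C#–E = A are diatonic. D–F#–A doesn't fit — on degree 1 D minor would have Dm (i). D is the degree-1 chord of D major, so it is the borrowed I. But G–B–D is foreign: the diatonic iv on degree 4 is Gm, whereas G comes from D major. It is labeled IV.

I, IV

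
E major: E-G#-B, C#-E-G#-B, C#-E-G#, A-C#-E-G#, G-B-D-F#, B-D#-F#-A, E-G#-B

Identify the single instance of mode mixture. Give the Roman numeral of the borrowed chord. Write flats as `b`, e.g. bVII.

E major has the diatonic set E, F#m, G#m, A, B, C#m, D#dim. E–G#–B = E, C#–E–G#–B = C#m7, C#–E–G# = C#m, A–C#–E–G# = Amaj7 and B–D#–F#–A = B7 are all diatonic. But G–B–D–F# is foreign: the diatonic iii on degree 3 is G#m, whereas Gmaj7 comes from E minor. It is labeled bIIImaj7.

bIIImaj7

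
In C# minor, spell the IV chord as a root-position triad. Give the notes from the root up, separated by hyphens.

F#-A#-C#

IV is built on scale degree 4, which is F# in both C# minor and its parallel. Stacking thirds in C# major on F# gives F#–A#–C#.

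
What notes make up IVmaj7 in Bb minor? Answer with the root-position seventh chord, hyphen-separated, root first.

IVmaj7 is built on scale degree 4, which is Eb in both Bb minor and its parallel. Building the major-seventh chord from the parallel major on Eb: Eb–G–Bb–D.

Eb-G-Bb-D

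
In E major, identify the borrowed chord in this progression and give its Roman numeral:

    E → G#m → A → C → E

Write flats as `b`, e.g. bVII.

bVI

In E major the diatonic chords are E, F#m, G#m, A, B, C#m, D#dim. Of the given chords, E, G#m and A are diatonic. But C (C–E–G) is foreign: the diatonic vi on degree 6 is C#m, whereas C comes from E minor. It is labeled bVI.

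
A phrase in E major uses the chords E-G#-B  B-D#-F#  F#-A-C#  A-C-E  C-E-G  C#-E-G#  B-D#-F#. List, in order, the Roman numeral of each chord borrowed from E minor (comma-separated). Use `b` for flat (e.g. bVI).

iv, bVI

The diatonic triads in E major are E, F#m, G#m, A, B, C#m, D#dim. E–G#–B = E, B–D#–F# = B, F#–A–C# = F#m and C#–E–G# = C#m are all diatonic. A–C–E doesn't fit — on degree 4 E major would have A (IV). Am is the degree-4 chord of E minor, so it is the borrowed iv. C–E–G is not: scale degree 6 in E major carries C#m (vi). In E minor the chord on that degree is C, so here it functions as bVI, borrowed from the parallel minor.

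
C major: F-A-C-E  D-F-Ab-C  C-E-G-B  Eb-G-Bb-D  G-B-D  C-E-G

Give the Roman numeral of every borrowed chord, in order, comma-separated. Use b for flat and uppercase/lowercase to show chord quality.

The diatonic triads in C major are C, Dm, Em, F, G, Am, Bdim. Of the given chords, F–A–C–E = Fmaj7, C–E–G–B = Cmaj7, G–B–D = G and C–E–G = C are diatonic. But D–F–Ab–C is foreign: the diatonic ii on degree 2 is Dm, whereas Dm7b5 comes from C minor. It is labeled iiø7. Eb–G–Bb–D is not: scale degree 3 in C major carries Em (iii). In C minor the chord on that degree is Ebmaj7, so here it functions as bIIImaj7, borrowed from the parallel minor.

iiø7, bIIImaj7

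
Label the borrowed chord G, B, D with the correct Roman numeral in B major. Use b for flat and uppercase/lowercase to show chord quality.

bVI

G is the lowered form of scale degree 6 in B major (the diatonic degree 6 is G#). The diatonic chord on degree 6 would be G#m (vi), but G–B–D is the major chord from B minor. As a borrowed chord it is labeled bVI.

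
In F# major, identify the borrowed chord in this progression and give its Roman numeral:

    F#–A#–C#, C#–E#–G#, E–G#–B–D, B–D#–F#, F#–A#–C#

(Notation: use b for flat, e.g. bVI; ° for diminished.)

bVII7

F# major has the diatonic set F#, G#m, A#m, B, C#, D#m, E#dim. F#–A#–C# = F#, C#–E#–G# = C# and B–D#–F# = B are all diatonic. E–G#–B–D is not: scale degree 7 in F# major carries E#dim (vii°). In F# minor the chord on that degree is E7, so here it functions as bVII7, borrowed from the parallel minor.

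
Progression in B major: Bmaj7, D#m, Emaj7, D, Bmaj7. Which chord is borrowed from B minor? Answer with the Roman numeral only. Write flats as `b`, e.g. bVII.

bIII

In B major the diatonic chords are B, C#m, D#m, E, F#, G#m, A#dim. Bmaj7, D#m and Emaj7 are all diatonic. D (D–F#–A) doesn't fit — on degree 3 B major would have D#m (iii). D is the degree-3 chord of B minor, so it is the borrowed bIII.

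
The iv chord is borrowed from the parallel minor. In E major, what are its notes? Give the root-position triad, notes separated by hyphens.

The root, A, is scale degree 4 — the same note in E major and E minor; only the chord quality changes. Stacking thirds in E minor on A gives A–C–E.

A-C-E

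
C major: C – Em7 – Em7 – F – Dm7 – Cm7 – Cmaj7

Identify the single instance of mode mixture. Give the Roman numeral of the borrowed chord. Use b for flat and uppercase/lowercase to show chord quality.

C major has the diatonic set C, Dm, Em, F, G, Am, Bdim. C, Em7, F, Dm7 and Cmaj7 are all diatonic. But Cm7 (C–Eb–G–Bb) is foreign: the diatonic I on degree 1 is C, whereas Cm7 comes from C minor. It is labeled i7.

i7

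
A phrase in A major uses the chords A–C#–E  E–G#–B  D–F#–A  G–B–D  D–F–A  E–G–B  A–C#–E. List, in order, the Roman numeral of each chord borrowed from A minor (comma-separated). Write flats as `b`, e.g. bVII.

bVII, iv, v

In A major the diatonic chords are A, Bm, C#m, D, E, F#m, G#dim. Of the given chords, A–C#–E = A, E–G#–B = E and D–F#–A = D are diatonic. G–B–D is not: scale degree 7 in A major carries G#dim (vii°). In A minor the chord on that degree is G, so here it functions as bVII, borrowed from the parallel minor. D–F–A doesn't fit — on degree 4 A major would have D (IV). Dm is the degree-4 chord of A minor, so it is the borrowed iv. But E–G–B is foreign: the diatonic V on degree 5 is E, whereas Em comes from A minor. It is labeled v.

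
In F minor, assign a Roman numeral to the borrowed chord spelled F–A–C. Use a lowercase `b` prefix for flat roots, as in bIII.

F is scale degree 1 in F minor. Diatonically F minor has Fm (i) on that degree; F–A–C is instead the major chord native to F major, so it takes the label I.

I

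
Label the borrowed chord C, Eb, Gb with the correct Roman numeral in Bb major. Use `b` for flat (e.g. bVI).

ii°

The root C is the diatonic 2nd degree of Bb major; the borrowing shows in the chord quality. The diatonic chord on degree 2 would be Cm (ii), but C–Eb–Gb is the diminished chord from Bb minor. As a borrowed chord it is labeled ii°.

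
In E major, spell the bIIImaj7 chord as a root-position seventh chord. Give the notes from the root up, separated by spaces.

bIIImaj7 is built on the lowered scale degree 3. In E major degree 3 is G#; lowered it becomes G. In E minor the chord on G is G–B–D–F#.

G B D F#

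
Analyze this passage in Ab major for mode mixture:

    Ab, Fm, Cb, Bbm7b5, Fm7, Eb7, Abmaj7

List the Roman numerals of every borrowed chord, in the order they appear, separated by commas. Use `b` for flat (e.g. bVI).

Ab major has the diatonic set Ab, Bbm, Cm, Db, Eb, Fm, Gdim. Ab, Fm, Fm7, Eb7 and Abmaj7 all belong to that set. But Cb (Cb–Eb–Gb) is foreign: the diatonic iii on degree 3 is Cm, whereas Cb comes from Ab minor. It is labeled bIII. Bbm7b5 (Bb–Db–Fb–Ab) doesn't fit — on degree 2 Ab major would have Bbm (ii). Bbm7b5 is the degree-2 chord of Ab minor, so it is the borrowed iiø7.

bIII, iiø7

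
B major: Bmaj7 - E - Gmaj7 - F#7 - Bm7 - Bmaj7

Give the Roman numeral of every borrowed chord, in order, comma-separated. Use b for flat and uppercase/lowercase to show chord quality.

B major has the diatonic set B, C#m, D#m, E, F#, G#m, A#dim. Bmaj7, E and F#7 all belong to that set. But Gmaj7 (G–B–D–F#) is foreign: the diatonic vi on degree 6 is G#m, whereas Gmaj7 comes from B minor. It is labeled bVImaj7. But Bm7 (B–D–F#–A) is foreign: the diatonic I on degree 1 is B, whereas Bm7 comes from B minor. It is labeled i7.

bVImaj7, i7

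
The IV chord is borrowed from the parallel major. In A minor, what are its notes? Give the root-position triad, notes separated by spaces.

D F# A

IV is built on scale degree 4, which is D in both A minor and its parallel. Stacking thirds in A major on D gives D–F#–A.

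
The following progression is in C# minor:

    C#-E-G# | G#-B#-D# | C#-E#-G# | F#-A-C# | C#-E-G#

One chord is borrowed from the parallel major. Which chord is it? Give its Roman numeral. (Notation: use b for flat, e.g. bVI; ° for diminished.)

I

In C# minor (with V from harmonic minor) the diatonic chords are C#m, D#dim, E, F#m, G#, A, B. C#–E–G# = C#m, G#–B#–D# = G# and F#–A–C# = F#m all belong to that set. C#–E#–G# doesn't fit — on degree 1 C# minor would have C#m (i). C# is the degree-1 chord of C# major, so it is the borrowed I.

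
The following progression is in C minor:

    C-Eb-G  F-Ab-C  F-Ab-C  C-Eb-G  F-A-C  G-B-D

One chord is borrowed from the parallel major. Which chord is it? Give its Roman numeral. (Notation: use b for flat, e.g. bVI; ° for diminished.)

C minor has the diatonic set Cm, Ddim, Eb, Fm, G, Ab, Bb (with V from harmonic minor). C–Eb–G = Cm, F–Ab–C = Fm and G–B–D = G all belong to that set. F–A–C doesn't fit — on degree 4 C minor would have Fm (iv). F is the degree-4 chord of C major, so it is the borrowed IV.

IV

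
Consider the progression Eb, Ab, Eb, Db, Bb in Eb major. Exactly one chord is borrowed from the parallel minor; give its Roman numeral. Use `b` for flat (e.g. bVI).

Eb major has the diatonic set Eb, Fm, Gm, Ab, Bb, Cm, Ddim. Eb, Ab and Bb all belong to that set. Db (Db–F–Ab) is not: scale degree 7 in Eb major carries Ddim (vii°). In Eb minor the chord on that degree is Db, so here it functions as bVII, borrowed from the parallel minor.

bVII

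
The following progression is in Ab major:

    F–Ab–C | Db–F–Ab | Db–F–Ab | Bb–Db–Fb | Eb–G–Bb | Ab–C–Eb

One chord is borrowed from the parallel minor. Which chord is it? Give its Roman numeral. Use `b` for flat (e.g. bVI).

ii°

In Ab major the diatonic chords are Ab, Bbm, Cm, Db, Eb, Fm, Gdim. F–Ab–C = Fm, Db–F–Ab = Db, Eb–G–Bb = Eb and Ab–C–Eb = Ab all belong to that set. Bb–Db–Fb doesn't fit — on degree 2 Ab major would have Bbm (ii). Bbdim is the degree-2 chord of Ab minor, so it is the borrowed ii°.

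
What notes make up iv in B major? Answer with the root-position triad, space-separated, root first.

The root, E, is scale degree 4 — the same note in B major and B minor; only the chord quality changes. Stacking thirds in B minor on E gives E–G–B.

E G B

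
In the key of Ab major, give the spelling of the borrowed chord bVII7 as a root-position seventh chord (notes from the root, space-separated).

The root of bVII7 is the lowered 7th degree: G becomes Gb. In Ab minor the chord on Gb is Gb–Bb–Db–Fb.

Gb Bb Db Fb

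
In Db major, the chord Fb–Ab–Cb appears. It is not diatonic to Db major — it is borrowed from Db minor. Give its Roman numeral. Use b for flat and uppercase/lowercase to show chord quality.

bIII

Fb is the lowered form of scale degree 3 in Db major (the diatonic degree 3 is F). Diatonically Db major has Fm (iii) on that degree; Fb–Ab–Cb is instead the major chord native to Db minor, so it takes the label bIII.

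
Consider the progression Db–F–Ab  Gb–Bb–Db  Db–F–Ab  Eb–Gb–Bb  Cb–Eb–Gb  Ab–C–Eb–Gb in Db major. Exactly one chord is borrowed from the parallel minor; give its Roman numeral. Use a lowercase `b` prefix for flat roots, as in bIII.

In Db major the diatonic chords are Db, Ebm, Fm, Gb, Ab, Bbm, Cdim. Of the given chords, Db–F–Ab = Db, Gb–Bb–Db = Gb, Eb–Gb–Bb = Ebm and Ab–C–Eb–Gb = Ab7 are diatonic. Cb–Eb–Gb doesn't fit — on degree 7 Db major would have Cdim (vii°). Cb is the degree-7 chord of Db minor, so it is the borrowed bVII.

bVII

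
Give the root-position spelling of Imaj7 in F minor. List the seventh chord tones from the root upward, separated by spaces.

Imaj7 is built on scale degree 1, which is F in both F minor and its parallel. In F major the chord on F is F–A–C–E.

F A C E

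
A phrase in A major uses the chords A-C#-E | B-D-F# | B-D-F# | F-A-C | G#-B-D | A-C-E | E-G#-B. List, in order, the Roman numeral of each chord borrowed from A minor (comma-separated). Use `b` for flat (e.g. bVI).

bVI, i

The diatonic triads in A major are A, Bm, C#m, D, E, F#m, G#dim. Of the given chords, A–C#–E = A, B–D–F# = Bm, G#–B–D = G#dim and E–G#–B = E are diatonic. F–A–C doesn't fit — on degree 6 A major would have F#m (vi). F is the degree-6 chord of A minor, so it is the borrowed bVI. A–C–E is not: scale degree 1 in A major carries A (I). In A minor the chord on that degree is Am, so here it functions as i, borrowed from the parallel minor.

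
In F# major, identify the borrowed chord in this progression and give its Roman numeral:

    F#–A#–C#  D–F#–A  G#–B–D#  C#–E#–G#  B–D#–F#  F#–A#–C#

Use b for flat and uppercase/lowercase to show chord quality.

bVI

F# major has the diatonic set F#, G#m, A#m, B, C#, D#m, E#dim. F#–A#–C# = F#, G#–B–D# = G#m, C#–E#–G# = C# and B–D#–F# = B all belong to that set. D–F#–A is not: scale degree 6 in F# major carries D#m (vi). In F# minor the chord on that degree is D, so here it functions as bVI, borrowed from the parallel minor.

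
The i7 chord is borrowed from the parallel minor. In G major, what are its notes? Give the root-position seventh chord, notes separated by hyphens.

G-Bb-D-F

i7 is built on scale degree 1, which is G in both G major and its parallel. Building the minor-seventh chord from the parallel minor on G: G–Bb–D–F.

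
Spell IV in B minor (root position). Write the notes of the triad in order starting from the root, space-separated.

The root, E, is scale degree 4 — the same note in B minor and B major; only the chord quality changes. Stacking thirds in B major on E gives E–G#–B.

E G# B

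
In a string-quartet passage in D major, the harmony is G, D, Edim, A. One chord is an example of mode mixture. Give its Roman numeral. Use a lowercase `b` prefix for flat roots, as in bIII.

In D major the diatonic chords are D, Em, F#m, G, A, Bm, C#dim. G, D and A all belong to that set. Edim (E–G–Bb) doesn't fit — on degree 2 D major would have Em (ii). Edim is the degree-2 chord of D minor, so it is the borrowed ii°.

ii°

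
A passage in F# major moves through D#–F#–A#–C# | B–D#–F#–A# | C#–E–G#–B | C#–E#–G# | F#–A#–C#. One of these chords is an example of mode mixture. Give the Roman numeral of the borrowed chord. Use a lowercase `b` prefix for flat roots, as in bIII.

F# major has the diatonic set F#, G#m, A#m, B, C#, D#m, E#dim. D#–F#–A#–C# = D#m7, B–D#–F#–A# = Bmaj7, C#–E#–G# = C# and F#–A#–C# = F# are all diatonic. C#–E–G#–B doesn't fit — on degree 5 F# major would have C# (V). C#m7 is the degree-5 chord of F# minor, so it is the borrowed v7.

v7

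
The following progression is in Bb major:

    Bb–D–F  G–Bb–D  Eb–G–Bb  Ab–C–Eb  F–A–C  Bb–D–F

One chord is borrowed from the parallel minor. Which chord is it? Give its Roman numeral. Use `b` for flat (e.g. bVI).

In Bb major the diatonic chords are Bb, Cm, Dm, Eb, F, Gm, Adim. Bb–D–F = Bb, G–Bb–D = Gm, Eb–G–Bb = Eb and F–A–C = F are all diatonic. Ab–C–Eb doesn't fit — on degree 7 Bb major would have Adim (vii°). Ab is the degree-7 chord of Bb minor, so it is the borrowed bVII.

bVII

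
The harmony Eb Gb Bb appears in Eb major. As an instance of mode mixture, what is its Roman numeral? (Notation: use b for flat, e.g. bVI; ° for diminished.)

i

The root Eb is the diatonic 1st degree of Eb major; the borrowing shows in the chord quality. The diatonic chord on degree 1 would be Eb (I), but Eb–Gb–Bb is the minor chord from Eb minor. As a borrowed chord it is labeled i.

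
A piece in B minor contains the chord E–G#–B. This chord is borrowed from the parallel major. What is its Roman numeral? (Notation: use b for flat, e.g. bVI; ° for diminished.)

E is scale degree 4 in B minor. The diatonic chord on degree 4 would be Em (iv), but E–G#–B is the major chord from B major. As a borrowed chord it is labeled IV.

IV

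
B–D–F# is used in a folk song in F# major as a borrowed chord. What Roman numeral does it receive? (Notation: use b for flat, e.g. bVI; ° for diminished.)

iv

The root B is the diatonic 4th degree of F# major; the borrowing shows in the chord quality. The diatonic chord on degree 4 would be B (IV), but B–D–F# is the minor chord from F# minor. As a borrowed chord it is labeled iv.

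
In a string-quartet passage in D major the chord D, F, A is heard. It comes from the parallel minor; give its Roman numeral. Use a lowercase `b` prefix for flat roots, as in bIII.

i

D is scale degree 1 in D major. Diatonically D major has D (I) on that degree; D–F–A is instead the minor chord native to D minor, so it takes the label i.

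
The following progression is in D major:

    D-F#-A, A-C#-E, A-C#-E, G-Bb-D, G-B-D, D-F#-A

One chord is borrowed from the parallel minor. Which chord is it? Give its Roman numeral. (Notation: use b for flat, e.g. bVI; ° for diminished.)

The diatonic triads in D major are D, Em, F#m, G, A, Bm, C#dim. Of the given chords, D–F#–A = D, A–C#–E = A and G–B–D = G are diatonic. G–Bb–D is not: scale degree 4 in D major carries G (IV). In D minor the chord on that degree is Gm, so here it functions as iv, borrowed from the parallel minor.

iv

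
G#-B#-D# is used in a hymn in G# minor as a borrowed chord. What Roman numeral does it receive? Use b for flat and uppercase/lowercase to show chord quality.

I

G# is scale degree 1 in G# minor. Diatonically G# minor has G#m (i) on that degree; G#–B#–D# is instead the major chord native to G# major, so it takes the label I.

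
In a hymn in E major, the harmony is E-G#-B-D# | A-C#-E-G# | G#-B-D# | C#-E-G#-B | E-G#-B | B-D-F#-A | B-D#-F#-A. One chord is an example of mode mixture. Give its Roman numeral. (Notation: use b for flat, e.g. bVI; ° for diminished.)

v7

The diatonic triads in E major are E, F#m, G#m, A, B, C#m, D#dim. E–G#–B–D# = Emaj7, A–C#–E–G# = Amaj7, G#–B–D# = G#m, C#–E–G#–B = C#m7, E–G#–B = E and B–D#–F#–A = B7 all belong to that set. B–D–F#–A is not: scale degree 5 in E major carries B (V). In E minor the chord on that degree is Bm7, so here it functions as v7, borrowed from the parallel minor.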